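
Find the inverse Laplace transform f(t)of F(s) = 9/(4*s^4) 3*t^3/8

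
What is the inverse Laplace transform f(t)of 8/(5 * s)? 8/5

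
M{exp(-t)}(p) gamma(p)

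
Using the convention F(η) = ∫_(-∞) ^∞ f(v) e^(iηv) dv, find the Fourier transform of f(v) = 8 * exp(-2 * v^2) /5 4 * sqrt(2) * sqrt(pi) * exp(-η^2/8) /5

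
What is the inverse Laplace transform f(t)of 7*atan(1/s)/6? 7*sin(t)/(6*t)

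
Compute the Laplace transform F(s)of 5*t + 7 7/s + 5/s^2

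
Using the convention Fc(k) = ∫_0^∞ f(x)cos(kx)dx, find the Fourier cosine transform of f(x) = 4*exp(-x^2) 2*sqrt(pi)*exp(-k^2/4)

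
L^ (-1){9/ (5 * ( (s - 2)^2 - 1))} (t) 9 * exp (2 * t) * sinh (t)/5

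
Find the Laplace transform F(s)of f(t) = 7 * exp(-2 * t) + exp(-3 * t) 7/(s + 2) + 1/(s + 3)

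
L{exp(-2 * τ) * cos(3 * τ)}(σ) (σ + 2)/((σ + 2)^2 + 9)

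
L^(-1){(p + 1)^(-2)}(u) u * exp(-u)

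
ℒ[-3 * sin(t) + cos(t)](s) s/(s^2 + 1) - 3/(s^2 + 1)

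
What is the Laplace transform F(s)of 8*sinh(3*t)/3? 8/(s^2 - 9)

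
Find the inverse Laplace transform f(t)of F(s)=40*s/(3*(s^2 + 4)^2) 10*t*sin(2*t)/3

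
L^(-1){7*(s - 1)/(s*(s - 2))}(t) 7*exp(t)*cosh(t)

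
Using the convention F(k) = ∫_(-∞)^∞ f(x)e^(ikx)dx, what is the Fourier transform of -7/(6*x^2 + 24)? -7*pi*exp(-2*Abs(k))/12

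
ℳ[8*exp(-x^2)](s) 4*gamma(s/2)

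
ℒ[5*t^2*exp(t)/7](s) 10/(7*(s - 1)^3)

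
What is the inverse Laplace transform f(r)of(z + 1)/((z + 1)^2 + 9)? exp(-r)*cos(3*r)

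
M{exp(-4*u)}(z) gamma(z)/4^z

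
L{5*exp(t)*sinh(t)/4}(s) 5/(4*s*(s - 2))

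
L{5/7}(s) 5/(7 * s) 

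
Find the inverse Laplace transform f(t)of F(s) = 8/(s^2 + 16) 2 * sin(4 * t)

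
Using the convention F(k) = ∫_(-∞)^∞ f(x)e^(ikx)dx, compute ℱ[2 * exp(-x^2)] 2 * sqrt(pi) * exp(-k^2/4)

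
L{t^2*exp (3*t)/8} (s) 1/ (4*(s - 3)^3)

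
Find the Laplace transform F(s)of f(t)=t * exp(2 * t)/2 1/(2 * (s - 2)^2)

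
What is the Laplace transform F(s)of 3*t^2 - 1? 6/s^3 - 1/s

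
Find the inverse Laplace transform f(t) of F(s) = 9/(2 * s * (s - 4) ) 9 * exp(2 * t) * sinh(2 * t) /4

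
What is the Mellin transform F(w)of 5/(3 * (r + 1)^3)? 5 * pi * (w - 2) * (w - 1)/(6 * sin(pi * w))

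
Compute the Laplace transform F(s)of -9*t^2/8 -9/(4*s^3)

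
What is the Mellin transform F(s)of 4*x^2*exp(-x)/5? 4*gamma(s + 2)/5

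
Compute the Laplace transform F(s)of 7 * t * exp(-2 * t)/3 7/(3 * (s + 2)^2)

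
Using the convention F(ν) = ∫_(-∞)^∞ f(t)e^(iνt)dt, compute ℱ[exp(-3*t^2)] sqrt(3)*sqrt(pi)*exp(-ν^2/12)/3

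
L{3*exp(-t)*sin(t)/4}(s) 3/(4*((s + 1)^2 + 1))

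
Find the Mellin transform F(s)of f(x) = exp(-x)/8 gamma(s)/8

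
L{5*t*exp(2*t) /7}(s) 5/(7*(s - 2) ^2) 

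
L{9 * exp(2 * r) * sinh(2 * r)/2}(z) 9/(z * (z - 4))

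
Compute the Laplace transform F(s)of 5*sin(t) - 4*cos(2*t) 5/(s^2+1) - 4*s/(s^2+4)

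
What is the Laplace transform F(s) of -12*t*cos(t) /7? 12*(1 - s^2) /(7*(s^2 + 1) ^2) 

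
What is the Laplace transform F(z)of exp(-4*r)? 1/(z + 4)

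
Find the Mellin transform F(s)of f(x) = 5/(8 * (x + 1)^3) 5 * pi * (s - 2) * (s - 1)/(16 * sin(pi * s))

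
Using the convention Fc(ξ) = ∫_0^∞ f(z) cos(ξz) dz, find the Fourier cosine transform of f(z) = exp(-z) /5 1/(5*(ξ^2+1) ) 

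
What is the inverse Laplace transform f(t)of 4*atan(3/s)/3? 4*sin(3*t)/(3*t)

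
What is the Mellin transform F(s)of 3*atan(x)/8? -3*pi*sec(pi*s/2)/(16*s)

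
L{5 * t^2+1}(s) 1/s+10/s^3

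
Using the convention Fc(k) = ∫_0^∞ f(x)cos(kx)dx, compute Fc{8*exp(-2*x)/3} 16/(3*(k^2+4))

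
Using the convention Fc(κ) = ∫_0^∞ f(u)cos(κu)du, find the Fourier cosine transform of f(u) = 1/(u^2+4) pi*exp(-2*κ)/4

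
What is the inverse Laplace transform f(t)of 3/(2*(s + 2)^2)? 3*t*exp(-2*t)/2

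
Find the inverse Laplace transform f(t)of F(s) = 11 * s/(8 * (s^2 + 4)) 11 * cos(2 * t)/8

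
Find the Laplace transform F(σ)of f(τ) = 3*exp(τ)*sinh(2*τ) 6/((σ - 1)^2 - 4)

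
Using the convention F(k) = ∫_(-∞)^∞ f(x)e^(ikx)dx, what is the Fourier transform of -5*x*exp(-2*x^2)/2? -5*sqrt(2)*I*sqrt(pi)*k*exp(-k^2/8)/16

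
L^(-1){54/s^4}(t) 9 * t^3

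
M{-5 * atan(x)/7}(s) 5 * pi * sec(pi * s/2)/(14 * s)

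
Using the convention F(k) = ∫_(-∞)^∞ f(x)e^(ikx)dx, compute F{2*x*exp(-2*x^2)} sqrt(2)*I*sqrt(pi)*k*exp(-k^2/8)/4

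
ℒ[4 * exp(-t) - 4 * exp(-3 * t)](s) 4/(s + 1) - 4/(s + 3)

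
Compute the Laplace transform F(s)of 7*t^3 42/s^4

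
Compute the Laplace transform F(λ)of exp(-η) 1/(λ+1)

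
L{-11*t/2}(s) -11/(2*s^2)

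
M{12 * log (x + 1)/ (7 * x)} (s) -12 * pi * csc (pi * s)/ (7 * s - 7)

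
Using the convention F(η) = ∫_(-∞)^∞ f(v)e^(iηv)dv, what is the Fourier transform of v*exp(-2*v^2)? sqrt(2)*I*sqrt(pi)*η*exp(-η^2/8)/8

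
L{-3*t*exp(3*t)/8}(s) -3/(8*(s - 3)^2)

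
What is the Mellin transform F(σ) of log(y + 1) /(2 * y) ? -pi * csc(pi * σ) /(2 * σ - 2) 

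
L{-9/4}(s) -9/(4 * s)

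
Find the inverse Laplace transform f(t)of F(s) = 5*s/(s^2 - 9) 5*cosh(3*t)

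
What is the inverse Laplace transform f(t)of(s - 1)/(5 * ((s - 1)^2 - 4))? exp(t) * cosh(2 * t)/5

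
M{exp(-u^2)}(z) gamma(z/2)/2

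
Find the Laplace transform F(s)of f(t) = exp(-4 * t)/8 1/(8 * (s + 4))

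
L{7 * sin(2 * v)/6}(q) 7/(3 * (q^2 + 4))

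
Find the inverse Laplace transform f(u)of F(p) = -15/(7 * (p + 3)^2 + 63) -5 * exp(-3 * u) * sin(3 * u)/7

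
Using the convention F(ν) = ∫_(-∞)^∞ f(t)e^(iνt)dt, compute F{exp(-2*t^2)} sqrt(2)*sqrt(pi)*exp(-ν^2/8)/2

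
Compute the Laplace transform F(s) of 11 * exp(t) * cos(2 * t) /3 11 * (s - 1) /(3 * ((s - 1) ^2 + 4) ) 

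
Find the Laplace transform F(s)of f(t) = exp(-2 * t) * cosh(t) (s + 2)/((s + 2)^2 - 1)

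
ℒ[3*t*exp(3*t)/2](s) 3/(2*(s - 3)^2)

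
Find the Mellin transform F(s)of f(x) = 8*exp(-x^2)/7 4*gamma(s/2)/7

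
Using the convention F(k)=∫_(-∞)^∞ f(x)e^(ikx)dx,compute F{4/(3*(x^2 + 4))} 2*pi*exp(-2*Abs(k))/3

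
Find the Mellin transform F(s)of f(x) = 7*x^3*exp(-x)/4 7*gamma(s + 3)/4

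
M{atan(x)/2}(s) -pi*sec(pi*s/2)/(4*s)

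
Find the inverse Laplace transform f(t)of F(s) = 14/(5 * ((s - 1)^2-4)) 7 * exp(t) * sinh(2 * t)/5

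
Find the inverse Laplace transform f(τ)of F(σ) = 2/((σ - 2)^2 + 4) exp(2*τ)*sin(2*τ)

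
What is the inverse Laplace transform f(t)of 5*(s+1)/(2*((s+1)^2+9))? 5*exp(-t)*cos(3*t)/2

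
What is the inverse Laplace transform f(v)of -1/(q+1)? -exp(-v)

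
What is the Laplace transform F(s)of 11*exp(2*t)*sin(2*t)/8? 11/(4*((s - 2)^2 + 4))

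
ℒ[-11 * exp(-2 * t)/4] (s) -11/(4 * s + 8)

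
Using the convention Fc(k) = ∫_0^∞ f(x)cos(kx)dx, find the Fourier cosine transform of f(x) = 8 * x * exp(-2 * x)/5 8 * (4 - k^2)/(5 * (k^2 + 4)^2)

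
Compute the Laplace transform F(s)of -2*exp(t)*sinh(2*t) -4/((s - 1)^2 - 4)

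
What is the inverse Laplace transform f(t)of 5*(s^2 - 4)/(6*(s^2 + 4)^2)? 5*t*cos(2*t)/6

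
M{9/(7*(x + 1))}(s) 9*pi*csc(pi*s)/7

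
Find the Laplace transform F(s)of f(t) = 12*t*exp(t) 12/(s - 1)^2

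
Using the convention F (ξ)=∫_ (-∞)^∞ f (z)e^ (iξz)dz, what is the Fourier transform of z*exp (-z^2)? I*sqrt (pi)*ξ*exp (-ξ^2/4)/2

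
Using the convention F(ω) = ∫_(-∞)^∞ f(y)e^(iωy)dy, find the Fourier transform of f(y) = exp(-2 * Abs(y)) 4/(ω^2 + 4)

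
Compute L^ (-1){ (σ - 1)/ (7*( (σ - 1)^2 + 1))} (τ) exp (τ)*cos (τ)/7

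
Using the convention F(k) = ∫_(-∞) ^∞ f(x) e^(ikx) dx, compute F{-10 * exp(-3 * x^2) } -10 * sqrt(3) * sqrt(pi) * exp(-k^2/12) /3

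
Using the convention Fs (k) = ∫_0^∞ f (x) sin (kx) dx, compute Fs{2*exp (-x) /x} 2*atan (k) 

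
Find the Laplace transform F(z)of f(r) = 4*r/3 4/(3*z^2)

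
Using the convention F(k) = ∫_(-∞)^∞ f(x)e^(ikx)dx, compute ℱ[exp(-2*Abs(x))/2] 2/(k^2+4)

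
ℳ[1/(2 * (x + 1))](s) pi * csc(pi * s)/2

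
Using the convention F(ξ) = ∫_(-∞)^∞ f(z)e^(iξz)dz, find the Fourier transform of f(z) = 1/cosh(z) pi/cosh(pi*ξ/2)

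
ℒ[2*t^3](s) 12/s^4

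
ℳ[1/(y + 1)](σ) pi*csc(pi*σ)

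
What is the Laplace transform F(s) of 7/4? 7/(4*s) 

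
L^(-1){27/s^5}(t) 9 * t^4/8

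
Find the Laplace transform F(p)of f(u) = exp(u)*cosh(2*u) (p - 1)/((p - 1)^2 - 4)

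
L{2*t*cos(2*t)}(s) 2*(s^2 - 4)/(s^2 + 4)^2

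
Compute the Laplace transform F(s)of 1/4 1/(4*s)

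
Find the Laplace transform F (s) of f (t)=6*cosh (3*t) 6*s/ (s^2 - 9) 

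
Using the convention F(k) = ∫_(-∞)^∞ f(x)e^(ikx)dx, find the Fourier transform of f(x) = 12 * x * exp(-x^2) 6 * I * sqrt(pi) * k * exp(-k^2/4)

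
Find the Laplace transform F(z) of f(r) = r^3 6/z^4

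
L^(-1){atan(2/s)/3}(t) sin(2*t)/(3*t)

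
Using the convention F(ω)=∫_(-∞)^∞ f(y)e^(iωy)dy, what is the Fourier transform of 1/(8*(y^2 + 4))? pi*exp(-2*Abs(ω))/16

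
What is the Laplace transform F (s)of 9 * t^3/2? 27/s^4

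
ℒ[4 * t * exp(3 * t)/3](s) 4/(3 * (s - 3)^2)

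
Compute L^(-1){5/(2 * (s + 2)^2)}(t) 5 * t * exp(-2 * t)/2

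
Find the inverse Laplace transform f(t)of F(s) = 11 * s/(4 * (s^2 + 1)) 11 * cos(t)/4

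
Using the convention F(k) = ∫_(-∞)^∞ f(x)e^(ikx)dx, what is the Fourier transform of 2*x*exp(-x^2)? I*sqrt(pi)*k*exp(-k^2/4)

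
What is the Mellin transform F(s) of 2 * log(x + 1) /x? -2 * pi * csc(pi * s) /(s - 1) 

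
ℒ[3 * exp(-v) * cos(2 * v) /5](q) 3 * (q+1) /(5 * ((q+1) ^2+4) ) 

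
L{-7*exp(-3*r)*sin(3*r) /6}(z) -7/(2*(z + 3) ^2 + 18) 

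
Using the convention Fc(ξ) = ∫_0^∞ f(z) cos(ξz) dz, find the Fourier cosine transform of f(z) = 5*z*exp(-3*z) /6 5*(9 - ξ^2) /(6*(ξ^2 + 9) ^2) 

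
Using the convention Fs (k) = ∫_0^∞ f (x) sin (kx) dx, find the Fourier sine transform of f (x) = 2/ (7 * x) pi/7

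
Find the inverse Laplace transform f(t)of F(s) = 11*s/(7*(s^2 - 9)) 11*cosh(3*t)/7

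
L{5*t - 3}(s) 5/s^2 - 3/s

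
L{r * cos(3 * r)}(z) (z^2-9)/(z^2 + 9)^2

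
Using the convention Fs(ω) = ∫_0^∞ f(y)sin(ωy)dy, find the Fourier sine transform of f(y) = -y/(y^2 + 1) -pi*exp(-ω)/2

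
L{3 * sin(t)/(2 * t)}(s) 3 * atan(1/s)/2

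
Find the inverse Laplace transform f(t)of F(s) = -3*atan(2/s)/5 -3*sin(2*t)/(5*t)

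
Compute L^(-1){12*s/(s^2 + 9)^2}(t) 2*t*sin(3*t)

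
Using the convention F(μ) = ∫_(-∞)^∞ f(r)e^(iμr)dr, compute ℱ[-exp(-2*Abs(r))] -4/(μ^2 + 4)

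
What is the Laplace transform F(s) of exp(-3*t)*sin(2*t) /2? 1/((s + 3) ^2 + 4) 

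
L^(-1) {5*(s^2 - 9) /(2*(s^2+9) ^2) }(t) 5*t*cos(3*t) /2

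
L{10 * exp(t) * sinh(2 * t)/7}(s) 20/(7 * ((s - 1)^2 - 4))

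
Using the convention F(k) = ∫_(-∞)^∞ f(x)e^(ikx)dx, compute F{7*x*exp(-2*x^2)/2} 7*sqrt(2)*I*sqrt(pi)*k*exp(-k^2/8)/16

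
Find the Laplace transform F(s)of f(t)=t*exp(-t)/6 1/(6*(s + 1)^2)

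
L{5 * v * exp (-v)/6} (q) 5/ (6 * (q + 1)^2)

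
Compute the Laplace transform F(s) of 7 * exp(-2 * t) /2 7/(2 * (s + 2) ) 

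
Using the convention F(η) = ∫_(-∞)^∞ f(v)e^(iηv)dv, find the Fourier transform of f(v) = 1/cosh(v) pi/cosh(pi * η/2)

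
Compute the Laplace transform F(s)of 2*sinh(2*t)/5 4/(5*(s^2 - 4))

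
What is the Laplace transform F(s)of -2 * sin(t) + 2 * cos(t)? 2 * s/(s^2 + 1)-2/(s^2 + 1)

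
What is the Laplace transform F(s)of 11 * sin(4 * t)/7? 44/(7 * (s^2 + 16))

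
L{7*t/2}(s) 7/(2*s^2)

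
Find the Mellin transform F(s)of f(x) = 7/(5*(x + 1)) 7*pi*csc(pi*s)/5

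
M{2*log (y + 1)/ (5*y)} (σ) -2*pi*csc (pi*σ)/ (5*σ - 5)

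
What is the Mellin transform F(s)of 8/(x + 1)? 8*pi*csc(pi*s)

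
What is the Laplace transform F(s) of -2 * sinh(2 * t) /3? -4/(3 * s^2 - 12) 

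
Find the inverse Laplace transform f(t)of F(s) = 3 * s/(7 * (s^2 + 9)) 3 * cos(3 * t)/7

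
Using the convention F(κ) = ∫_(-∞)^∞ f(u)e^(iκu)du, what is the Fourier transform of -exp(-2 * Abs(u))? -4/(κ^2 + 4)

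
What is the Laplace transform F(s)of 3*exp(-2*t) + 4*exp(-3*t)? 4/(s + 3) + 3/(s + 2)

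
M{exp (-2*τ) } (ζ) gamma (ζ) /2^ζ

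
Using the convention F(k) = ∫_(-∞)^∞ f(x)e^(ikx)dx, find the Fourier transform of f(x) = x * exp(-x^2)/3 I * sqrt(pi) * k * exp(-k^2/4)/6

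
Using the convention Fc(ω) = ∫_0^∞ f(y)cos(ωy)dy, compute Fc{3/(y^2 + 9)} pi*exp(-3*ω)/2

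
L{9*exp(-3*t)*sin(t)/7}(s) 9/(7*((s + 3)^2 + 1))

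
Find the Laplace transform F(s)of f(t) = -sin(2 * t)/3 -2/(3 * s^2 + 12)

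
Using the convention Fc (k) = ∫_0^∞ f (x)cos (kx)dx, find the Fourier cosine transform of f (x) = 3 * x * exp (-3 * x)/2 3 * (9 - k^2)/ (2 * (k^2 + 9)^2)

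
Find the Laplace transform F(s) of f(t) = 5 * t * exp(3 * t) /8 5/(8 * (s - 3) ^2) 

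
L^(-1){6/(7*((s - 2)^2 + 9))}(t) 2*exp(2*t)*sin(3*t)/7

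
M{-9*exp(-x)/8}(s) -9*gamma(s)/8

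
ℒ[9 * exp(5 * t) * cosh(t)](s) 9 * (s - 5)/((s - 5)^2 - 1)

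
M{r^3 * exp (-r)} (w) gamma (w + 3)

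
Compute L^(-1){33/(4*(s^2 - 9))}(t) 11*sinh(3*t)/4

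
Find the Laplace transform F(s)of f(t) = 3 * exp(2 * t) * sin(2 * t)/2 3/((s - 2)^2 + 4)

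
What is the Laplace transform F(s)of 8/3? 8/(3 * s)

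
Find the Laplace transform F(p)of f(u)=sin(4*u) 4/(p^2 + 16)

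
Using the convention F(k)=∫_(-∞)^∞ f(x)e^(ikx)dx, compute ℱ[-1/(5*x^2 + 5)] -pi*exp(-Abs(k))/5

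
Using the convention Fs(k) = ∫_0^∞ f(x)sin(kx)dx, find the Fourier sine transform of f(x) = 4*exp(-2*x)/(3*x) 4*atan(k/2)/3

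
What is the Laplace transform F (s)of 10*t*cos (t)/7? 10*(s^2 - 1)/ (7*(s^2 + 1)^2)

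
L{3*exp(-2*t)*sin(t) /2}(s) 3/(2*((s + 2) ^2 + 1) ) 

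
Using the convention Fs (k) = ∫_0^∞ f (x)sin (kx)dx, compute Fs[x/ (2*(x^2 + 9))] pi*exp (-3*k)/4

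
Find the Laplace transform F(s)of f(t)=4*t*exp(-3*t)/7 4/(7*(s + 3)^2)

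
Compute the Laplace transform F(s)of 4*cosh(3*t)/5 4*s/(5*(s^2 - 9))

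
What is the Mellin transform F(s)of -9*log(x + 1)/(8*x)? 9*pi*csc(pi*s)/(8*(s - 1))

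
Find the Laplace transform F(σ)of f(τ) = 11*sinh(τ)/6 11/(6*(σ^2 - 1))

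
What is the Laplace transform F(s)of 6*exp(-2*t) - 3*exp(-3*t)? 6/(s + 2) - 3/(s + 3)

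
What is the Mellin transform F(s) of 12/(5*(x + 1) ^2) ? -12*pi*(s - 1) /(5*sin(pi*s) ) 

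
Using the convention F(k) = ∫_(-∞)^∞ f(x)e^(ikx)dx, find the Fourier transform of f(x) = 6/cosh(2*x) 3*pi/cosh(pi*k/4)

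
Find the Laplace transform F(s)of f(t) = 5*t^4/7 120/(7*s^5)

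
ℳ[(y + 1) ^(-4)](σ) gamma(σ)*gamma(4 - σ) /6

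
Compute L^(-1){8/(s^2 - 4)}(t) 4*sinh(2*t)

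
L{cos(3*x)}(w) w/(w^2 + 9)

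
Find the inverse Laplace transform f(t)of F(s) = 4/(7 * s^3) 2 * t^2/7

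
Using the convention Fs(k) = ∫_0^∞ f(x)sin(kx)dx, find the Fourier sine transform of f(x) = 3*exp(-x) 3*k/(k^2 + 1)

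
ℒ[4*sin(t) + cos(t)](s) s/(s^2 + 1) + 4/(s^2 + 1)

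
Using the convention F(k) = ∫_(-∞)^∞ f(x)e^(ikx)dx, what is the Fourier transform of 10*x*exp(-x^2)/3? 5*I*sqrt(pi)*k*exp(-k^2/4)/3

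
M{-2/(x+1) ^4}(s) pi * (s - 3) * (s - 2) * (s - 1) /(3 * sin(pi * s) ) 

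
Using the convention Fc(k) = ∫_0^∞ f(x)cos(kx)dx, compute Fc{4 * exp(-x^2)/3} 2 * sqrt(pi) * exp(-k^2/4)/3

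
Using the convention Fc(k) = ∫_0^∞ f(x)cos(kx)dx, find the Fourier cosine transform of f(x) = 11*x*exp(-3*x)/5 11*(9 - k^2)/(5*(k^2 + 9)^2)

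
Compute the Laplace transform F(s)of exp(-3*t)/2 1/(2*(s + 3))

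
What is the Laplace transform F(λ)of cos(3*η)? λ/(λ^2 + 9)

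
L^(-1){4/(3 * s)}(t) 4/3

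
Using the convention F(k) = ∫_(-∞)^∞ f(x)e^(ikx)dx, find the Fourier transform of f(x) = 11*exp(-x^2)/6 11*sqrt(pi)*exp(-k^2/4)/6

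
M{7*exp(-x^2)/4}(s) 7*gamma(s/2)/8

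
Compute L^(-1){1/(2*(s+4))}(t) exp(-4*t)/2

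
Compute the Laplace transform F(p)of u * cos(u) (p^2 - 1)/(p^2 + 1)^2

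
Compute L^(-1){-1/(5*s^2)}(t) -t/5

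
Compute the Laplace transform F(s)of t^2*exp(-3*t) 2/(s + 3)^3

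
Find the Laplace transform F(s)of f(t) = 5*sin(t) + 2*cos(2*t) 5/(s^2 + 1) + 2*s/(s^2 + 4)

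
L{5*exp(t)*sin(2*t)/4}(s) 5/(2*((s - 1)^2 + 4))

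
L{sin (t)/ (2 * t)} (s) atan (1/s)/2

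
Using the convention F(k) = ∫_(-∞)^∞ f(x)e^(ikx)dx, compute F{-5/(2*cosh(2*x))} -5*pi/(4*cosh(pi*k/4))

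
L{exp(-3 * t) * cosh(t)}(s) (s+3)/((s+3)^2-1)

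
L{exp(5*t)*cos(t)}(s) (s - 5)/((s - 5)^2+1)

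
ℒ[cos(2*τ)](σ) σ/(σ^2 + 4)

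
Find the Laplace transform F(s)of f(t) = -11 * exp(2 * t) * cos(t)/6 11 * (2 - s)/(6 * ((s - 2)^2 + 1))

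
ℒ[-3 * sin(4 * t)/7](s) -12/(7 * s^2+112)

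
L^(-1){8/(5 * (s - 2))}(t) 8 * exp(2 * t)/5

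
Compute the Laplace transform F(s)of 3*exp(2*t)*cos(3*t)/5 3*(s - 2)/(5*((s - 2)^2 + 9))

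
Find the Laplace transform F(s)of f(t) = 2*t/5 2/(5*s^2)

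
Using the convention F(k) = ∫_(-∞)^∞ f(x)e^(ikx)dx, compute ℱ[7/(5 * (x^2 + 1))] 7 * pi * exp(-Abs(k))/5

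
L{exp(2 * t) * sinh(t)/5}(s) 1/(5 * ((s - 2)^2 - 1))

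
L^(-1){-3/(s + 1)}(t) -3 * exp(-t)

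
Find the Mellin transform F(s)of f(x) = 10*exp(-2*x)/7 10*gamma(s)/(7*2^s)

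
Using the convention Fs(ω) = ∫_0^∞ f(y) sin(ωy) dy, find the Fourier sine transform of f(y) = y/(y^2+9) pi * exp(-3 * ω) /2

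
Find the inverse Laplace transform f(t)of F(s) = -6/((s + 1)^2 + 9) -2*exp(-t)*sin(3*t)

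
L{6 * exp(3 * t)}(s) 6/(s - 3)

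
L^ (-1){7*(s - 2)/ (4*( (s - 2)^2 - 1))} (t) 7*exp (2*t)*cosh (t)/4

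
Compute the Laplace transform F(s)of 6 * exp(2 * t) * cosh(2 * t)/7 6 * (s - 2)/(7 * s * (s - 4))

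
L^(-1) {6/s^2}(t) 6*t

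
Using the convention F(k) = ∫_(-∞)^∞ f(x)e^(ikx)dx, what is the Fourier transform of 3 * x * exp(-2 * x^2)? 3 * sqrt(2) * I * sqrt(pi) * k * exp(-k^2/8)/8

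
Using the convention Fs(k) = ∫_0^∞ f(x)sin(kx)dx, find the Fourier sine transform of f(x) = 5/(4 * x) 5 * pi/8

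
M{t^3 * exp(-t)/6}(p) gamma(p + 3)/6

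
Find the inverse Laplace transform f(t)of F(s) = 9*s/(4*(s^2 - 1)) 9*cosh(t)/4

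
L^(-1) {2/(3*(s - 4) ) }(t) 2*exp(4*t) /3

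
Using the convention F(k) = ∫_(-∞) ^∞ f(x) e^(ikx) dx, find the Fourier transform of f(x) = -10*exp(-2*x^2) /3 -5*sqrt(2)*sqrt(pi)*exp(-k^2/8) /3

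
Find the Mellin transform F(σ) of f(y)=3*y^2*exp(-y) 3*gamma(σ+2) 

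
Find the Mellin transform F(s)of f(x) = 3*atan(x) -3*pi*sec(pi*s/2)/(2*s)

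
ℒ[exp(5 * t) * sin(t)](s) 1/((s - 5)^2 + 1)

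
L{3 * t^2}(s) 6/s^3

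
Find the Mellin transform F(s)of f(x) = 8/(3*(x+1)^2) -8*pi*(s - 1)/(3*sin(pi*s))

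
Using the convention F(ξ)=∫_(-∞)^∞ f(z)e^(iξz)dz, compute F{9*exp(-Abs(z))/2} 9/(ξ^2 + 1)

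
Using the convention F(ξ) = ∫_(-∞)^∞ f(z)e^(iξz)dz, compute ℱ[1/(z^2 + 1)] pi*exp(-Abs(ξ))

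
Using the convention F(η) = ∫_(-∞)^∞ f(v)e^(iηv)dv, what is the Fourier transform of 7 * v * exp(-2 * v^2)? 7 * sqrt(2) * I * sqrt(pi) * η * exp(-η^2/8)/8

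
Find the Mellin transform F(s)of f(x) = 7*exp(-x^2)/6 7*gamma(s/2)/12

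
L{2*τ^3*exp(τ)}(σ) 12/(σ - 1)^4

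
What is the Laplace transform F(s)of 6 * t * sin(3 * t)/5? 36 * s/(5 * (s^2 + 9)^2)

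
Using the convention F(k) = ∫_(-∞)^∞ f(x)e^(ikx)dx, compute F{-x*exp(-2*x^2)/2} -sqrt(2)*I*sqrt(pi)*k*exp(-k^2/8)/16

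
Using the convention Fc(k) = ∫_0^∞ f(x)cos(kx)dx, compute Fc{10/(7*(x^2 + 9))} 5*pi*exp(-3*k)/21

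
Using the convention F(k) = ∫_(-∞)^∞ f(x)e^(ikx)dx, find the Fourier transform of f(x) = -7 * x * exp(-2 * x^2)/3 -7 * sqrt(2) * I * sqrt(pi) * k * exp(-k^2/8)/24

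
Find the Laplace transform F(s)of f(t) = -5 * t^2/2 -5/s^3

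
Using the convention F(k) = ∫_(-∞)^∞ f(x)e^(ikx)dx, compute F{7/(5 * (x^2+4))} 7 * pi * exp(-2 * Abs(k))/10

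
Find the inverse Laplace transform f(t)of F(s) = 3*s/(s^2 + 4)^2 3*t*sin(2*t)/4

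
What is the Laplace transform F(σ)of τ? σ^(-2)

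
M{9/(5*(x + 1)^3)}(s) 9*pi*(s - 2)*(s - 1)/(10*sin(pi*s))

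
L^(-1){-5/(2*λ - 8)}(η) -5*exp(4*η)/2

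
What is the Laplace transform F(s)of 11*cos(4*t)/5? 11*s/(5*(s^2 + 16))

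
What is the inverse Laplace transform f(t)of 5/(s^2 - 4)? 5*sinh(2*t)/2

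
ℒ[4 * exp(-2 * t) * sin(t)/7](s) 4/(7 * ((s + 2)^2 + 1))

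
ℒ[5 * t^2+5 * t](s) 5/s^2+10/s^3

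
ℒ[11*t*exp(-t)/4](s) 11/(4*(s + 1)^2)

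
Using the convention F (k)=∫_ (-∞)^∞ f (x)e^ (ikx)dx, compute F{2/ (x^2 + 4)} pi*exp (-2*Abs (k))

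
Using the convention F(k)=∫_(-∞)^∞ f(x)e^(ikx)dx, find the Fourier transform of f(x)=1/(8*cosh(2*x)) pi/(16*cosh(pi*k/4))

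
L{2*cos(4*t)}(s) 2*s/(s^2 + 16)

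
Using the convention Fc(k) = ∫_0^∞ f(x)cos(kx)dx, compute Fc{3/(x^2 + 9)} pi*exp(-3*k)/2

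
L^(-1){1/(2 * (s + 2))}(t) exp(-2 * t)/2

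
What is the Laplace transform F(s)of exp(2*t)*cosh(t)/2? (s - 2)/(2*((s - 2)^2 - 1))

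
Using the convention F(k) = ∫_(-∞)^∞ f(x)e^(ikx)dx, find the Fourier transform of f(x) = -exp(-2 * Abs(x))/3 -4/(3 * k^2 + 12)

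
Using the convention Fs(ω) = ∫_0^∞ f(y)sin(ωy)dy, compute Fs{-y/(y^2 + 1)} -pi*exp(-ω)/2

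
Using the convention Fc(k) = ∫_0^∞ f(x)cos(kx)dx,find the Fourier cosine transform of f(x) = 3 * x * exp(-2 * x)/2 3 * (4 - k^2)/(2 * (k^2 + 4)^2)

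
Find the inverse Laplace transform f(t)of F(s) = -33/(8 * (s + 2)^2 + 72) -11 * exp(-2 * t) * sin(3 * t)/8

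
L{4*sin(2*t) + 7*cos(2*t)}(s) 7*s/(s^2 + 4) + 8/(s^2 + 4)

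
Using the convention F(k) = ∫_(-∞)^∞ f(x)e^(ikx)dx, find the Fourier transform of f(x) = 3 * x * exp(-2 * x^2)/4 3 * sqrt(2) * I * sqrt(pi) * k * exp(-k^2/8)/32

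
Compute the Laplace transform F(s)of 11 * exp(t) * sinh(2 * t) 22/((s - 1)^2 - 4)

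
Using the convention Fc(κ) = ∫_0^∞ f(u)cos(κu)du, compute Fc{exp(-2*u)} 2/(κ^2+4)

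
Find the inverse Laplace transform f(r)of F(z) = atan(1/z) sin(r)/r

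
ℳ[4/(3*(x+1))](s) 4*pi*csc(pi*s)/3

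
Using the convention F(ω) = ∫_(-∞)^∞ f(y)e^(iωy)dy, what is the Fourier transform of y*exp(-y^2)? I*sqrt(pi)*ω*exp(-ω^2/4)/2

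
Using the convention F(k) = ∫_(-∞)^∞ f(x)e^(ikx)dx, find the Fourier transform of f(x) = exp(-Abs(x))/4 1/(2*(k^2 + 1))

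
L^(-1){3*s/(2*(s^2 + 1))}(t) 3*cos(t)/2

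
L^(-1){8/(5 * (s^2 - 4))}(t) 4 * sinh(2 * t)/5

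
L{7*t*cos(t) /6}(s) 7*(s^2 - 1) /(6*(s^2 + 1) ^2) 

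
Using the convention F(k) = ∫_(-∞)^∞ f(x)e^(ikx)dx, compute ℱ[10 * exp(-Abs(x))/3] 20/(3 * (k^2 + 1))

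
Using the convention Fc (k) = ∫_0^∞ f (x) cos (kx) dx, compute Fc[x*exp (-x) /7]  (1 - k^2) / (7*(k^2 + 1) ^2) 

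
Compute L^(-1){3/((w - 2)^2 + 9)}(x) exp(2*x)*sin(3*x)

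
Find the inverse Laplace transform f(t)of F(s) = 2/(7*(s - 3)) 2*exp(3*t)/7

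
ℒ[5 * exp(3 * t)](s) 5/(s - 3)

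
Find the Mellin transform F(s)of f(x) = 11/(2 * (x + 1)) 11 * pi * csc(pi * s)/2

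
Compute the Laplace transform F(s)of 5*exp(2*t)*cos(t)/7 5*(s - 2)/(7*((s - 2)^2+1))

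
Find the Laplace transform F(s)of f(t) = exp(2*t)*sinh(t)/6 1/(6*((s - 2)^2-1))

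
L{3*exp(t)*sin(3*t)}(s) 9/((s - 1)^2 + 9)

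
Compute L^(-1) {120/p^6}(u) u^5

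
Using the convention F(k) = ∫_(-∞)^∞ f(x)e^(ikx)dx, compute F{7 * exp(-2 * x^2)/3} 7 * sqrt(2) * sqrt(pi) * exp(-k^2/8)/6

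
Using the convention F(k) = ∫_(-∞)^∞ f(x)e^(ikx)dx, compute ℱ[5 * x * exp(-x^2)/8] 5 * I * sqrt(pi) * k * exp(-k^2/4)/16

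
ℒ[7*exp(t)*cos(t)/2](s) 7*(s - 1)/(2*((s - 1)^2 + 1))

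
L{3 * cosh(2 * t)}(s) 3 * s/(s^2-4)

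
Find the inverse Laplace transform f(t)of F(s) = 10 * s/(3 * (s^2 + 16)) 10 * cos(4 * t)/3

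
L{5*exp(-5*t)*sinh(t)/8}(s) 5/(8*((s + 5)^2 - 1))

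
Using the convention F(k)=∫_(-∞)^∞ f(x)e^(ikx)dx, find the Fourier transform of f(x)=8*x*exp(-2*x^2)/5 sqrt(2)*I*sqrt(pi)*k*exp(-k^2/8)/5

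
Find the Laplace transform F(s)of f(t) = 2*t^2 4/s^3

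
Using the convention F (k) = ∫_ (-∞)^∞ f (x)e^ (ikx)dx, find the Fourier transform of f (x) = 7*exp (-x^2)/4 7*sqrt (pi)*exp (-k^2/4)/4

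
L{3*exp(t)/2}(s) 3/(2*(s - 1))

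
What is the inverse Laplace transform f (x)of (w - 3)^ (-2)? x * exp (3 * x)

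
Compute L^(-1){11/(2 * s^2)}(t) 11 * t/2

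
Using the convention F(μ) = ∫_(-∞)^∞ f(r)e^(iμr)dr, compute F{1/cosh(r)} pi/cosh(pi*μ/2)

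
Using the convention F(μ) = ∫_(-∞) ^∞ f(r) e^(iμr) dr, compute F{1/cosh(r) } pi/cosh(pi*μ/2) 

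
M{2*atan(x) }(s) -pi*sec(pi*s/2) /s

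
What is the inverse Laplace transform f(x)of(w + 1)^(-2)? x * exp(-x)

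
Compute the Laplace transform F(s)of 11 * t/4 11/(4 * s^2)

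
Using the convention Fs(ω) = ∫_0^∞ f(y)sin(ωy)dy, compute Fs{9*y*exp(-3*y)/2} 27*ω/(ω^2 + 9)^2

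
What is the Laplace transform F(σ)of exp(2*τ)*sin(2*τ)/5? 2/(5*((σ - 2)^2 + 4))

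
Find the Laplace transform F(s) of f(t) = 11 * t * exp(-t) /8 11/(8 * (s + 1) ^2) 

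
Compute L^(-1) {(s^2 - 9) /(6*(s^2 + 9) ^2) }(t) t*cos(3*t) /6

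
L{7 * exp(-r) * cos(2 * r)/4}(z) 7 * (z + 1)/(4 * ((z + 1)^2 + 4))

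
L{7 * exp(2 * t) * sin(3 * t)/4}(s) 21/(4 * ((s - 2)^2 + 9))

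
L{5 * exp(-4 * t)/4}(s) 5/(4 * (s + 4))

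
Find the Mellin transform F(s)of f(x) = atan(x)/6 -pi*sec(pi*s/2)/(12*s)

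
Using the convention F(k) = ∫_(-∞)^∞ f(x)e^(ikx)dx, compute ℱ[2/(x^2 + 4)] pi*exp(-2*Abs(k))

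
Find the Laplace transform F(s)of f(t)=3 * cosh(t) 3 * s/(s^2 - 1)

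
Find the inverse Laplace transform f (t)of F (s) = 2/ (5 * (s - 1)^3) t^2 * exp (t)/5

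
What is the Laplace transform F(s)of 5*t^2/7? 10/(7*s^3)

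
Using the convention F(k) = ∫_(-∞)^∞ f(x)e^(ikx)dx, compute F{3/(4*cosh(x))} 3*pi/(4*cosh(pi*k/2))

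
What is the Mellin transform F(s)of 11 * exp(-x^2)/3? 11 * gamma(s/2)/6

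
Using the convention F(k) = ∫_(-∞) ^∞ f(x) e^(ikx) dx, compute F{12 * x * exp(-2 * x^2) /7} 3 * sqrt(2) * I * sqrt(pi) * k * exp(-k^2/8) /14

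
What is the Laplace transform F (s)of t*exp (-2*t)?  (s + 2)^ (-2)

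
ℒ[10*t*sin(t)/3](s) 20*s/(3*(s^2+1)^2)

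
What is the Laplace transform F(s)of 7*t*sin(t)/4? 7*s/(2*(s^2 + 1)^2)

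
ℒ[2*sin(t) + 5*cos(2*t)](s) 5*s/(s^2 + 4) + 2/(s^2 + 1)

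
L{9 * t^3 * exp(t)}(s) 54/(s - 1)^4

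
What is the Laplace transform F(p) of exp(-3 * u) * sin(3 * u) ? 3/((p + 3) ^2 + 9) 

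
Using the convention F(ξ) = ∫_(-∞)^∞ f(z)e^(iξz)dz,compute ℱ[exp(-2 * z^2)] sqrt(2) * sqrt(pi) * exp(-ξ^2/8)/2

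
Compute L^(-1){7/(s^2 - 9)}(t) 7 * sinh(3 * t)/3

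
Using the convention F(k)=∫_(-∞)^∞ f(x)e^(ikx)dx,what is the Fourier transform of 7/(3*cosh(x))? 7*pi/(3*cosh(pi*k/2))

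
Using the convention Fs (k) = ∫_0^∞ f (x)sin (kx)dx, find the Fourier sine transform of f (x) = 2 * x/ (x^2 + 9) pi * exp (-3 * k)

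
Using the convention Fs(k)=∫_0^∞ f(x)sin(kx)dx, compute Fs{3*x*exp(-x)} 6*k/(k^2 + 1)^2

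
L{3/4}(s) 3/(4 * s)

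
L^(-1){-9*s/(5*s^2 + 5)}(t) -9*cos(t)/5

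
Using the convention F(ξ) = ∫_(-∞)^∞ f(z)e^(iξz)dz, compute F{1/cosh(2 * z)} pi/(2 * cosh(pi * ξ/4))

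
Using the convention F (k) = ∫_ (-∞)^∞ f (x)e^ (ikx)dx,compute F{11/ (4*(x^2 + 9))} 11*pi*exp (-3*Abs (k))/12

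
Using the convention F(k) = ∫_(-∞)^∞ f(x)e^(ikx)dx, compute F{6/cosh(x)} 6*pi/cosh(pi*k/2)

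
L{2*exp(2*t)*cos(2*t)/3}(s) 2*(s - 2)/(3*((s - 2)^2 + 4))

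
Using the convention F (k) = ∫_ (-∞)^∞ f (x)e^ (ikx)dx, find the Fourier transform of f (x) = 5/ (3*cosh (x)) 5*pi/ (3*cosh (pi*k/2))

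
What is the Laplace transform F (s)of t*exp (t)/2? 1/ (2*(s - 1)^2)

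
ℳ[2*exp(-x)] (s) 2*gamma(s) 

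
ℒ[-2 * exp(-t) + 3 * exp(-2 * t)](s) 3/(s + 2) - 2/(s + 1)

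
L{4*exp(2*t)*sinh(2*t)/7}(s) 8/(7*s*(s - 4))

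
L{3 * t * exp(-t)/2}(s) 3/(2 * (s + 1)^2)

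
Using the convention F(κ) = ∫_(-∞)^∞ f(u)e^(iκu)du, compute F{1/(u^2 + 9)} pi*exp(-3*Abs(κ))/3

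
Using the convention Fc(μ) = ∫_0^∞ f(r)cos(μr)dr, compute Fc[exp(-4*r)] 4/(μ^2 + 16)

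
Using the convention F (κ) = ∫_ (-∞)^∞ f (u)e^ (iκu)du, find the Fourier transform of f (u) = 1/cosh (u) pi/cosh (pi*κ/2)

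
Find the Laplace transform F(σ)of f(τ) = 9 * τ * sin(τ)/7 18 * σ/(7 * (σ^2 + 1)^2)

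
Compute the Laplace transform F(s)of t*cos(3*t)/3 (s^2 - 9)/(3*(s^2+9)^2)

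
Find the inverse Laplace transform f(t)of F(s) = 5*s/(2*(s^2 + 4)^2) 5*t*sin(2*t)/8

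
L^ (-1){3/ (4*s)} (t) 3/4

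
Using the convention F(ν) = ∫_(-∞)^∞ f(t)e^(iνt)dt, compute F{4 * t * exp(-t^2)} 2 * I * sqrt(pi) * ν * exp(-ν^2/4)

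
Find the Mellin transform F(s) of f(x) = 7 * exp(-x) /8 7 * gamma(s) /8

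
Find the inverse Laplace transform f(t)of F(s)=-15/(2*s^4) -5*t^3/4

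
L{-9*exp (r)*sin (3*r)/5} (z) -27/ (5*(z - 1)^2 + 45)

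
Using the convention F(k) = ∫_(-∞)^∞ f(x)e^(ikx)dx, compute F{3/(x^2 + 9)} pi * exp(-3 * Abs(k))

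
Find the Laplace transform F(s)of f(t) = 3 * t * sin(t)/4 3 * s/(2 * (s^2 + 1)^2)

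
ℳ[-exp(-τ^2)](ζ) -gamma(ζ/2)/2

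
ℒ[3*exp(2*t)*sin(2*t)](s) 6/((s - 2) ^2 + 4) 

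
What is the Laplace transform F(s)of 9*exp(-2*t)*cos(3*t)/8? 9*(s + 2)/(8*((s + 2)^2 + 9))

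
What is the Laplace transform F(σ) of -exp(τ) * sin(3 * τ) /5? -3/(5 * (σ - 1) ^2 + 45) 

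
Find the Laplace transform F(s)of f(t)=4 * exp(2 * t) 4/(s - 2)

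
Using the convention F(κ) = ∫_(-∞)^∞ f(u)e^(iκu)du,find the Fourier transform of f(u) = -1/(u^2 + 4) -pi*exp(-2*Abs(κ))/2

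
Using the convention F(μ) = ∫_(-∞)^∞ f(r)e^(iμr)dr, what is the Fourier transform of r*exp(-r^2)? I*sqrt(pi)*μ*exp(-μ^2/4)/2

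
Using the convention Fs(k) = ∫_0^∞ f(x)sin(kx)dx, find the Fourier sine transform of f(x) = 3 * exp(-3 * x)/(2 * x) 3 * atan(k/3)/2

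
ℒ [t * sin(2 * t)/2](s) 2 * s/(s^2 + 4)^2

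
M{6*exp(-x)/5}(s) 6*gamma(s)/5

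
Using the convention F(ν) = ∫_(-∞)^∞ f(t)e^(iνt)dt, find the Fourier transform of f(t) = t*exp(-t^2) I*sqrt(pi)*ν*exp(-ν^2/4)/2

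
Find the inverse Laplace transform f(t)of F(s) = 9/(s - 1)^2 9*t*exp(t)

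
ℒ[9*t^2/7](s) 18/ (7*s^3)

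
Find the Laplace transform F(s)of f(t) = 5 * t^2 10/s^3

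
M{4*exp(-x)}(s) 4*gamma(s)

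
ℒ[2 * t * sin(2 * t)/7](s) 8 * s/(7 * (s^2 + 4)^2)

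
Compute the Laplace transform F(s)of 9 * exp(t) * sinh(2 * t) 18/((s - 1)^2-4)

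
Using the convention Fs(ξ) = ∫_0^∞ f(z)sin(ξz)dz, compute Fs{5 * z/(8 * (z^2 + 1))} 5 * pi * exp(-ξ)/16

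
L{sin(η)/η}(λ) atan(1/λ)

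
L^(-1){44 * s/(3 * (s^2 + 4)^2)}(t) 11 * t * sin(2 * t)/3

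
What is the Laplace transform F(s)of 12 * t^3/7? 72/(7 * s^4)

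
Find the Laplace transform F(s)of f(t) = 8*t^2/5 16/(5*s^3)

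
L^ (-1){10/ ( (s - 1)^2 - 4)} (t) 5 * exp (t) * sinh (2 * t)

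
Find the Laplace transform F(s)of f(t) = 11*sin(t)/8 11/(8*(s^2 + 1))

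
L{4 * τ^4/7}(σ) 96/(7 * σ^5)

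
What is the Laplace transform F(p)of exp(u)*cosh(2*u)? (p - 1)/((p - 1)^2 - 4)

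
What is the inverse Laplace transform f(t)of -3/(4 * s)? -3/4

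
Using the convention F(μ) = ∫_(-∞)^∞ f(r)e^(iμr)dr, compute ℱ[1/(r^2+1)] pi * exp(-Abs(μ))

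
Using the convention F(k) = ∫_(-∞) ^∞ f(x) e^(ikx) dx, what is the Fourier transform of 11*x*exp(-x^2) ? 11*I*sqrt(pi)*k*exp(-k^2/4) /2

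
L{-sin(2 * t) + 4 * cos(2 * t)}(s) 4 * s/(s^2 + 4) - 2/(s^2 + 4)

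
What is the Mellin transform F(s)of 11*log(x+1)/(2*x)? -11*pi*csc(pi*s)/(2*s - 2)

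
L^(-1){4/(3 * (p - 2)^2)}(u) 4 * u * exp(2 * u)/3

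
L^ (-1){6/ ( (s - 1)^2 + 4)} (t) 3*exp (t)*sin (2*t)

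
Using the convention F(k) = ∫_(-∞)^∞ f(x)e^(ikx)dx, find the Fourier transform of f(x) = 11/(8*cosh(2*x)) 11*pi/(16*cosh(pi*k/4))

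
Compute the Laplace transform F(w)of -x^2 -2/w^3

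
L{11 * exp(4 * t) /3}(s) 11/(3 * (s - 4) ) 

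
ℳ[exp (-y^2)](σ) gamma (σ/2)/2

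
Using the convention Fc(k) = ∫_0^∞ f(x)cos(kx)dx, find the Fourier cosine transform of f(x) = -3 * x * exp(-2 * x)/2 3 * (k^2-4)/(2 * (k^2 + 4)^2)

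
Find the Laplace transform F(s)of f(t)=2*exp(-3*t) 2/(s + 3)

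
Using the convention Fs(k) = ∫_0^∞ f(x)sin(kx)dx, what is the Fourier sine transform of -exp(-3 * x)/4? -k/(4 * k^2 + 36)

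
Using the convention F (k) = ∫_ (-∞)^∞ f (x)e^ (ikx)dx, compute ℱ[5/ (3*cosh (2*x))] 5*pi/ (6*cosh (pi*k/4))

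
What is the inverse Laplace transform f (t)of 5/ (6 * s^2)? 5 * t/6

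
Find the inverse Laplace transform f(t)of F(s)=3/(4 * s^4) t^3/8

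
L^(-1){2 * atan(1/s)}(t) 2 * sin(t)/t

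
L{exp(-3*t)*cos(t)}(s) (s + 3)/((s + 3)^2 + 1)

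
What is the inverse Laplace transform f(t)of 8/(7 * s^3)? 4 * t^2/7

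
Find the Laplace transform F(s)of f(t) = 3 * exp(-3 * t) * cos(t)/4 3 * (s + 3)/(4 * ((s + 3)^2 + 1))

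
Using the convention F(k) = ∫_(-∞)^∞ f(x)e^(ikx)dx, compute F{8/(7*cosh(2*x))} 4*pi/(7*cosh(pi*k/4))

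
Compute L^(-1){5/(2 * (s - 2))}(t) 5 * exp(2 * t)/2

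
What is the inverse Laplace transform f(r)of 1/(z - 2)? exp(2*r)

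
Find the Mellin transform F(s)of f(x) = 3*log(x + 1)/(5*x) -3*pi*csc(pi*s)/(5*s - 5)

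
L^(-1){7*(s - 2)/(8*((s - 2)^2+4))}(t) 7*exp(2*t)*cos(2*t)/8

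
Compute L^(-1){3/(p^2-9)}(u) sinh(3*u)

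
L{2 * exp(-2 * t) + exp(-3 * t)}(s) 1/(s + 3) + 2/(s + 2)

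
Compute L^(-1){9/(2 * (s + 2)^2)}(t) 9 * t * exp(-2 * t)/2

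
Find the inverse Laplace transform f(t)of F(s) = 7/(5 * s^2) 7 * t/5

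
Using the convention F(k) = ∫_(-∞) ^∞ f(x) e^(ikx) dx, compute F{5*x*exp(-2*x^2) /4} 5*sqrt(2)*I*sqrt(pi)*k*exp(-k^2/8) /32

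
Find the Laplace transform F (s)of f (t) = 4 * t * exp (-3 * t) 4/ (s + 3)^2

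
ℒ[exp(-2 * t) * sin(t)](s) 1/((s + 2)^2 + 1)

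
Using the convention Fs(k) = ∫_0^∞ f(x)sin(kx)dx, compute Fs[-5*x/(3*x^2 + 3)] -5*pi*exp(-k)/6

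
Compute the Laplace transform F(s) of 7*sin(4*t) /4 7/(s^2 + 16) 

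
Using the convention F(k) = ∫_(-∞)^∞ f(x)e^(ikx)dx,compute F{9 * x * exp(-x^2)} 9 * I * sqrt(pi) * k * exp(-k^2/4)/2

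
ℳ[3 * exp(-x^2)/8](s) 3 * gamma(s/2)/16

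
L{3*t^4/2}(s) 36/s^5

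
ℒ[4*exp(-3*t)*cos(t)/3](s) 4*(s+3)/(3*((s+3)^2+1))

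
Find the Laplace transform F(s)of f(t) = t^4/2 12/s^5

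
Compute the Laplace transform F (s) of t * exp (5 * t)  (s - 5) ^ (-2) 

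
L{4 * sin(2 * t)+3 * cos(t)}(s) 8/(s^2+4)+3 * s/(s^2+1)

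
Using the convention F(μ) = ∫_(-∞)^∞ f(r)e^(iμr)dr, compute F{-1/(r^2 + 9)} -pi * exp(-3 * Abs(μ))/3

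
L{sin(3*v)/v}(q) atan(3/q)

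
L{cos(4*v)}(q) q/(q^2 + 16)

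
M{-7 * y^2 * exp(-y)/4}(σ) -7 * gamma(σ + 2)/4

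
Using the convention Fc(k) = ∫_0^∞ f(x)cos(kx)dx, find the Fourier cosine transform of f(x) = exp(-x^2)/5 sqrt(pi)*exp(-k^2/4)/10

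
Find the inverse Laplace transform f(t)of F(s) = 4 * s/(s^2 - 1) 4 * cosh(t)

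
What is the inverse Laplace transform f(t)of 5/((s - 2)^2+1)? 5*exp(2*t)*sin(t)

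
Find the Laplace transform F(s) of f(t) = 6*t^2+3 12/s^3+3/s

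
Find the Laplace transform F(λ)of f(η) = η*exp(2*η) (λ - 2)^(-2)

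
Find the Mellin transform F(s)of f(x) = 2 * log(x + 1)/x -2 * pi * csc(pi * s)/(s - 1)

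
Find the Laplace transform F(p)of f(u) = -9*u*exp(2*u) -9/(p - 2)^2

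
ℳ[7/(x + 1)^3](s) 7 * pi * (s - 2) * (s - 1)/(2 * sin(pi * s))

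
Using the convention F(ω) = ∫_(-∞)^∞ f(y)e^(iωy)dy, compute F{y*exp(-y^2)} I*sqrt(pi)*ω*exp(-ω^2/4)/2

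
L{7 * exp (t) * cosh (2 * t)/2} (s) 7 * (s - 1)/ (2 * ( (s - 1)^2 - 4))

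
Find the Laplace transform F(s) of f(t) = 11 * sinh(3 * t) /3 11/(s^2-9) 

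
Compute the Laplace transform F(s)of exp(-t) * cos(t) (s + 1)/((s + 1)^2 + 1)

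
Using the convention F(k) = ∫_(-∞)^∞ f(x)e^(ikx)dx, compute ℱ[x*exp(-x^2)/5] I*sqrt(pi)*k*exp(-k^2/4)/10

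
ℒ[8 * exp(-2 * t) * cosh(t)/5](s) 8 * (s + 2)/(5 * ((s + 2)^2 - 1))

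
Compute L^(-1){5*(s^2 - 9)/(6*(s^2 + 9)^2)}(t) 5*t*cos(3*t)/6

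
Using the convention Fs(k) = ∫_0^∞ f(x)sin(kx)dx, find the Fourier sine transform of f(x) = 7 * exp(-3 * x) 7 * k/(k^2 + 9)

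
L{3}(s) 3/s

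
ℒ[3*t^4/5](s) 72/(5*s^5)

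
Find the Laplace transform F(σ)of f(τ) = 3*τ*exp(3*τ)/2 3/(2*(σ - 3)^2)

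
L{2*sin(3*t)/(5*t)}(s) 2*atan(3/s)/5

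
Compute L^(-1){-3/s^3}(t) -3*t^2/2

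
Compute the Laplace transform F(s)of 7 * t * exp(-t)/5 7/(5 * (s + 1)^2)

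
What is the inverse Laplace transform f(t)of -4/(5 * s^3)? -2 * t^2/5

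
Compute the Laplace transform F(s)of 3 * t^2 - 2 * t 6/s^3 - 2/s^2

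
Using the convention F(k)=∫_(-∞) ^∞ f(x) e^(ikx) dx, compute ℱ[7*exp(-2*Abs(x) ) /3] 28/(3*(k^2 + 4) ) 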